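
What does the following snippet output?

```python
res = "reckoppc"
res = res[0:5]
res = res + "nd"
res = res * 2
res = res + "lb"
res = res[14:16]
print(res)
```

slice [0:5] → 'recko'
+ 'nd' → 'reckond'
repeat ×2 → 'reckondreckond'
+ 'lb' → 'reckondreckondlb'
slice [14:16] → 'lb'

lb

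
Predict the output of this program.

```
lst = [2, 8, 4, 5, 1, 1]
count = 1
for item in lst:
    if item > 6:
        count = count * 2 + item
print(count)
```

item=2: not >6
item=8: >6, count = 1*2+8 = 10
item=4: not >6
item=5: not >6
item=1: not >6
item=1: not >6

10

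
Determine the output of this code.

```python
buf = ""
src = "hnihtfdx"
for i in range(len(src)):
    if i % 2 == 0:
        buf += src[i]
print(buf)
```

i=0: add 'h' → 'h'
i=1: skip
i=2: add 'i' → 'hi'
i=3: skip
i=4: add 't' → 'hit'
i=5: skip
i=6: add 'd' → 'hitd'
i=7: skip

hitd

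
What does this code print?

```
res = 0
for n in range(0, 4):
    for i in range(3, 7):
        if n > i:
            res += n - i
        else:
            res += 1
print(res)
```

n=0,i=3: not 0>3, res = 0+1 = 1
n=0,i=4: not 0>4, res = 1+1 = 2
n=0,i=5: not 0>5, res = 2+1 = 3
n=0,i=6: not 0>6, res = 3+1 = 4
n=1,i=3: not 1>3, res = 4+1 = 5
n=1,i=4: not 1>4, res = 5+1 = 6
n=1,i=5: not 1>5, res = 6+1 = 7
n=1,i=6: not 1>6, res = 7+1 = 8
n=2,i=3: not 2>3, res = 8+1 = 9
n=2,i=4: not 2>4, res = 9+1 = 10
n=2,i=5: not 2>5, res = 10+1 = 11
n=2,i=6: not 2>6, res = 11+1 = 12
n=3,i=3: not 3>3, res = 12+1 = 13
n=3,i=4: not 3>4, res = 13+1 = 14
n=3,i=5: not 3>5, res = 14+1 = 15
n=3,i=6: not 3>6, res = 15+1 = 16

16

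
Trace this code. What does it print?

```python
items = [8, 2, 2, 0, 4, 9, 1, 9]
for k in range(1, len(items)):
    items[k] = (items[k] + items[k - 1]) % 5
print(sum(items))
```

14

k=1: items[1] = (2+8)%5 = 0 → [8, 0, 2, 0, 4, 9, 1, 9]
k=2: items[2] = (2+0)%5 = 2 → [8, 0, 2, 0, 4, 9, 1, 9]
k=3: items[3] = (0+2)%5 = 2 → [8, 0, 2, 2, 4, 9, 1, 9]
k=4: items[4] = (4+2)%5 = 1 → [8, 0, 2, 2, 1, 9, 1, 9]
k=5: items[5] = (9+1)%5 = 0 → [8, 0, 2, 2, 1, 0, 1, 9]
k=6: items[6] = (1+0)%5 = 1 → [8, 0, 2, 2, 1, 0, 1, 9]
k=7: items[7] = (9+1)%5 = 0 → [8, 0, 2, 2, 1, 0, 1, 0]
sum = 14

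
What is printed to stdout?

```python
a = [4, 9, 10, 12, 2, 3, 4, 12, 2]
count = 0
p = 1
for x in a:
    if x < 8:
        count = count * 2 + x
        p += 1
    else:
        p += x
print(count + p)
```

x=4: <8, count = 0*2+4 = 4; p=2
x=9: not <8; p=11
x=10: not <8; p=21
x=12: not <8; p=33
x=2: <8, count = 4*2+2 = 10; p=34
x=3: <8, count = 10*2+3 = 23; p=35
x=4: <8, count = 23*2+4 = 50; p=36
x=12: not <8; p=48
x=2: <8, count = 50*2+2 = 102; p=49
count+p = 102+49 = 151

151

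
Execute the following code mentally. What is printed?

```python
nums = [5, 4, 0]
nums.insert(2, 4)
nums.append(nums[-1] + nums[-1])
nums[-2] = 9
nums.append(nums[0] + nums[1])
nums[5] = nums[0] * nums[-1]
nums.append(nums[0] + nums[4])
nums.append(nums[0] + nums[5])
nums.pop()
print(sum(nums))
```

72

insert 4 at 2 → [5, 4, 4, 0]
append nums[-1]+nums[-1] = 0+0 = 0 → [5, 4, 4, 0, 0]
nums[-2] = 9 → [5, 4, 4, 9, 0]
append nums[0]+nums[1] = 5+4 = 9 → [5, 4, 4, 9, 0, 9]
nums[5] = nums[0]*nums[-1] = 5*9 = 45 → [5, 4, 4, 9, 0, 45]
append nums[0]+nums[4] = 5+0 = 5 → [5, 4, 4, 9, 0, 45, 5]
append nums[0]+nums[5] = 5+45 = 50 → [5, 4, 4, 9, 0, 45, 5, 50]
pop() removes 50 → [5, 4, 4, 9, 0, 45, 5]
sum = 72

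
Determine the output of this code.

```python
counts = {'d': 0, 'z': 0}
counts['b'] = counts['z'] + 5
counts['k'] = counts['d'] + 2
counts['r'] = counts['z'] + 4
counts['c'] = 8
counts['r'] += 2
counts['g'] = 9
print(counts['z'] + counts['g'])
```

counts['b'] = counts['z']+5 = 5 → {'d': 0, 'z': 0, 'b': 5}
counts['k'] = counts['d']+2 = 2 → {'d': 0, 'z': 0, 'b': 5, 'k': 2}
counts['r'] = counts['z']+4 = 4 → {'d': 0, 'z': 0, 'b': 5, 'k': 2, 'r': 4}
counts['c'] = 8 → {'d': 0, 'z': 0, 'b': 5, 'k': 2, 'r': 4, 'c': 8}
counts['r'] = 4+2 = 6 → {'d': 0, 'z': 0, 'b': 5, 'k': 2, 'r': 6, 'c': 8}
counts['g'] = 9 → {'d': 0, 'z': 0, 'b': 5, 'k': 2, 'r': 6, 'c': 8, 'g': 9}
counts['z']+counts['g'] = 0+9 = 9

9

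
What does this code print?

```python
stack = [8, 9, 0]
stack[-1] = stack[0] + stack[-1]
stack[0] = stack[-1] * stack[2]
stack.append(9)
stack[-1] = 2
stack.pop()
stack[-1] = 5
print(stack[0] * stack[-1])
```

320

stack[-1] = stack[0]+stack[-1] = 8+0 = 8 → [8, 9, 8]
stack[0] = stack[-1]*stack[2] = 8*8 = 64 → [64, 9, 8]
append 9 → [64, 9, 8, 9]
stack[-1] = 2 → [64, 9, 8, 2]
pop() removes 2 → [64, 9, 8]
stack[-1] = 5 → [64, 9, 5]
stack[0]*stack[-1] = 64*5 = 320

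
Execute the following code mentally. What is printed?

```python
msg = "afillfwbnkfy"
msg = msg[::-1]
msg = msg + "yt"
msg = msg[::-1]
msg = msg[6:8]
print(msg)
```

lf

reverse → 'yfknbwfllifa'
+ 'yt' → 'yfknbwfllifayt'
reverse → 'tyafillfwbnkfy'
slice [6:8] → 'lf'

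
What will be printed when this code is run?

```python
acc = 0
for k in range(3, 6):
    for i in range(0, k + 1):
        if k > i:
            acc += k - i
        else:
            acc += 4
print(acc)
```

k=3,i=0: 3>0, acc = 0+3 = 3
k=3,i=1: 3>1, acc = 3+2 = 5
k=3,i=2: 3>2, acc = 5+1 = 6
k=3,i=3: not 3>3, acc = 6+4 = 10
k=4,i=0: 4>0, acc = 10+4 = 14
k=4,i=1: 4>1, acc = 14+3 = 17
k=4,i=2: 4>2, acc = 17+2 = 19
k=4,i=3: 4>3, acc = 19+1 = 20
k=4,i=4: not 4>4, acc = 20+4 = 24
k=5,i=0: 5>0, acc = 24+5 = 29
k=5,i=1: 5>1, acc = 29+4 = 33
k=5,i=2: 5>2, acc = 33+3 = 36
k=5,i=3: 5>3, acc = 36+2 = 38
k=5,i=4: 5>4, acc = 38+1 = 39
k=5,i=5: not 5>5, acc = 39+4 = 43

43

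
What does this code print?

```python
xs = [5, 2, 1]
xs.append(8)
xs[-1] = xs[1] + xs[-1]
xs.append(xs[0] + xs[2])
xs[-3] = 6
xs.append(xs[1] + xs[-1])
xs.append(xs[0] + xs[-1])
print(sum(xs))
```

50

append 8 → [5, 2, 1, 8]
xs[-1] = xs[1]+xs[-1] = 2+8 = 10 → [5, 2, 1, 10]
append xs[0]+xs[2] = 5+1 = 6 → [5, 2, 1, 10, 6]
xs[-3] = 6 → [5, 2, 6, 10, 6]
append xs[1]+xs[-1] = 2+6 = 8 → [5, 2, 6, 10, 6, 8]
append xs[0]+xs[-1] = 5+8 = 13 → [5, 2, 6, 10, 6, 8, 13]
sum = 50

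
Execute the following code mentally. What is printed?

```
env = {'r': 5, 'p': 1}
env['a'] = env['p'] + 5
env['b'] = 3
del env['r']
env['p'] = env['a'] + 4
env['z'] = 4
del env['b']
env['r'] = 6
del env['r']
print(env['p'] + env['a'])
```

16

env['a'] = env['p']+5 = 6 → {'r': 5, 'p': 1, 'a': 6}
env['b'] = 3 → {'r': 5, 'p': 1, 'a': 6, 'b': 3}
del 'r' → {'p': 1, 'a': 6, 'b': 3}
env['p'] = env['a']+4 = 10 → {'p': 10, 'a': 6, 'b': 3}
env['z'] = 4 → {'p': 10, 'a': 6, 'b': 3, 'z': 4}
del 'b' → {'p': 10, 'a': 6, 'z': 4}
env['r'] = 6 → {'p': 10, 'a': 6, 'z': 4, 'r': 6}
del 'r' → {'p': 10, 'a': 6, 'z': 4}
env['p']+env['a'] = 10+6 = 16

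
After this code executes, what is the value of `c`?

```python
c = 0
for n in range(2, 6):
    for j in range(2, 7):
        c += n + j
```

n=2,j=2: c = 0+4 = 4
n=2,j=3: c = 4+5 = 9
n=2,j=4: c = 9+6 = 15
n=2,j=5: c = 15+7 = 22
n=2,j=6: c = 22+8 = 30
n=3,j=2: c = 30+5 = 35
n=3,j=3: c = 35+6 = 41
n=3,j=4: c = 41+7 = 48
n=3,j=5: c = 48+8 = 56
n=3,j=6: c = 56+9 = 65
n=4,j=2: c = 65+6 = 71
n=4,j=3: c = 71+7 = 78
n=4,j=4: c = 78+8 = 86
n=4,j=5: c = 86+9 = 95
n=4,j=6: c = 95+10 = 105
n=5,j=2: c = 105+7 = 112
n=5,j=3: c = 112+8 = 120
n=5,j=4: c = 120+9 = 129
n=5,j=5: c = 129+10 = 139
n=5,j=6: c = 139+11 = 150

150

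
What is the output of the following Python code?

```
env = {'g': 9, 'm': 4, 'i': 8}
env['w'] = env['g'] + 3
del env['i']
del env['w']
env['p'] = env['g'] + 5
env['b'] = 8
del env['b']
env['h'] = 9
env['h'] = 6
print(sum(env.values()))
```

env['w'] = env['g']+3 = 12 → {'g': 9, 'm': 4, 'i': 8, 'w': 12}
del 'i' → {'g': 9, 'm': 4, 'w': 12}
del 'w' → {'g': 9, 'm': 4}
env['p'] = env['g']+5 = 14 → {'g': 9, 'm': 4, 'p': 14}
env['b'] = 8 → {'g': 9, 'm': 4, 'p': 14, 'b': 8}
del 'b' → {'g': 9, 'm': 4, 'p': 14}
env['h'] = 9 → {'g': 9, 'm': 4, 'p': 14, 'h': 9}
env['h'] = 6 → {'g': 9, 'm': 4, 'p': 14, 'h': 6}
sum of values = 33

33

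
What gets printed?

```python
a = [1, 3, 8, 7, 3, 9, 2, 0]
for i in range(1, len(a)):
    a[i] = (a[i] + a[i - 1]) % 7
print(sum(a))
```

29

i=1: a[1] = (3+1)%7 = 4 → [1, 4, 8, 7, 3, 9, 2, 0]
i=2: a[2] = (8+4)%7 = 5 → [1, 4, 5, 7, 3, 9, 2, 0]
i=3: a[3] = (7+5)%7 = 5 → [1, 4, 5, 5, 3, 9, 2, 0]
i=4: a[4] = (3+5)%7 = 1 → [1, 4, 5, 5, 1, 9, 2, 0]
i=5: a[5] = (9+1)%7 = 3 → [1, 4, 5, 5, 1, 3, 2, 0]
i=6: a[6] = (2+3)%7 = 5 → [1, 4, 5, 5, 1, 3, 5, 0]
i=7: a[7] = (0+5)%7 = 5 → [1, 4, 5, 5, 1, 3, 5, 5]
sum = 29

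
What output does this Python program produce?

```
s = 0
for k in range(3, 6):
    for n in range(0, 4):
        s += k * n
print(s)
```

72

k=3,n=0: s = 0+0 = 0
k=3,n=1: s = 0+3 = 3
k=3,n=2: s = 3+6 = 9
k=3,n=3: s = 9+9 = 18
k=4,n=0: s = 18+0 = 18
k=4,n=1: s = 18+4 = 22
k=4,n=2: s = 22+8 = 30
k=4,n=3: s = 30+12 = 42
k=5,n=0: s = 42+0 = 42
k=5,n=1: s = 42+5 = 47
k=5,n=2: s = 47+10 = 57
k=5,n=3: s = 57+15 = 72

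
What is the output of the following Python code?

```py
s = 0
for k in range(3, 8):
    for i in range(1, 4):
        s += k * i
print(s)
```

k=3,i=1: s = 0+3 = 3
k=3,i=2: s = 3+6 = 9
k=3,i=3: s = 9+9 = 18
k=4,i=1: s = 18+4 = 22
k=4,i=2: s = 22+8 = 30
k=4,i=3: s = 30+12 = 42
k=5,i=1: s = 42+5 = 47
k=5,i=2: s = 47+10 = 57
k=5,i=3: s = 57+15 = 72
k=6,i=1: s = 72+6 = 78
k=6,i=2: s = 78+12 = 90
k=6,i=3: s = 90+18 = 108
k=7,i=1: s = 108+7 = 115
k=7,i=2: s = 115+14 = 129
k=7,i=3: s = 129+21 = 150

150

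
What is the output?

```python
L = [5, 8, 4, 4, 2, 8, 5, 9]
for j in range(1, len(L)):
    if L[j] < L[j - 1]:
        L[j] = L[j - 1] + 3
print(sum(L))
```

124

j=1: 8>=5, unchanged → [5, 8, 4, 4, 2, 8, 5, 9]
j=2: 4<8, L[2] = 8+3 = 11 → [5, 8, 11, 4, 2, 8, 5, 9]
j=3: 4<11, L[3] = 11+3 = 14 → [5, 8, 11, 14, 2, 8, 5, 9]
j=4: 2<14, L[4] = 14+3 = 17 → [5, 8, 11, 14, 17, 8, 5, 9]
j=5: 8<17, L[5] = 17+3 = 20 → [5, 8, 11, 14, 17, 20, 5, 9]
j=6: 5<20, L[6] = 20+3 = 23 → [5, 8, 11, 14, 17, 20, 23, 9]
j=7: 9<23, L[7] = 23+3 = 26 → [5, 8, 11, 14, 17, 20, 23, 26]
sum = 124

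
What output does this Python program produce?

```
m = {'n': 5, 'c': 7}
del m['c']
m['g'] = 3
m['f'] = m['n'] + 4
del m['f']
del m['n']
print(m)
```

{'g': 3}

del 'c' → {'n': 5}
m['g'] = 3 → {'n': 5, 'g': 3}
m['f'] = m['n']+4 = 9 → {'n': 5, 'g': 3, 'f': 9}
del 'f' → {'n': 5, 'g': 3}
del 'n' → {'g': 3}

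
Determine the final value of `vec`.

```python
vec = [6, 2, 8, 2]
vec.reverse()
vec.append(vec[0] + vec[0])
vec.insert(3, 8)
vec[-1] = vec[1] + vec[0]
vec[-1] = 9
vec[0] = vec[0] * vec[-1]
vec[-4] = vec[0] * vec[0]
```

[18, 8, 324, 8, 6, 9]

reverse → [2, 8, 2, 6]
append vec[0]+vec[0] = 2+2 = 4 → [2, 8, 2, 6, 4]
insert 8 at 3 → [2, 8, 2, 8, 6, 4]
vec[-1] = vec[1]+vec[0] = 8+2 = 10 → [2, 8, 2, 8, 6, 10]
vec[-1] = 9 → [2, 8, 2, 8, 6, 9]
vec[0] = vec[0]*vec[-1] = 2*9 = 18 → [18, 8, 2, 8, 6, 9]
vec[-4] = vec[0]*vec[0] = 18*18 = 324 → [18, 8, 324, 8, 6, 9]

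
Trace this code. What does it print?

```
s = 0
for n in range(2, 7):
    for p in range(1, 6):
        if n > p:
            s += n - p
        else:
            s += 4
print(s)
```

n=2,p=1: 2>1, s = 0+1 = 1
n=2,p=2: not 2>2, s = 1+4 = 5
n=2,p=3: not 2>3, s = 5+4 = 9
n=2,p=4: not 2>4, s = 9+4 = 13
n=2,p=5: not 2>5, s = 13+4 = 17
n=3,p=1: 3>1, s = 17+2 = 19
n=3,p=2: 3>2, s = 19+1 = 20
n=3,p=3: not 3>3, s = 20+4 = 24
n=3,p=4: not 3>4, s = 24+4 = 28
n=3,p=5: not 3>5, s = 28+4 = 32
n=4,p=1: 4>1, s = 32+3 = 35
n=4,p=2: 4>2, s = 35+2 = 37
n=4,p=3: 4>3, s = 37+1 = 38
n=4,p=4: not 4>4, s = 38+4 = 42
n=4,p=5: not 4>5, s = 42+4 = 46
n=5,p=1: 5>1, s = 46+4 = 50
n=5,p=2: 5>2, s = 50+3 = 53
n=5,p=3: 5>3, s = 53+2 = 55
n=5,p=4: 5>4, s = 55+1 = 56
n=5,p=5: not 5>5, s = 56+4 = 60
n=6,p=1: 6>1, s = 60+5 = 65
n=6,p=2: 6>2, s = 65+4 = 69
n=6,p=3: 6>3, s = 69+3 = 72
n=6,p=4: 6>4, s = 72+2 = 74
n=6,p=5: 6>5, s = 74+1 = 75

75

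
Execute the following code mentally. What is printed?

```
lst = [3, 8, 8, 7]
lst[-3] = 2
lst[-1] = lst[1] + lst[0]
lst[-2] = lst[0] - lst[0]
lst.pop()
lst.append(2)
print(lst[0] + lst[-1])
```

lst[-3] = 2 → [3, 2, 8, 7]
lst[-1] = lst[1]+lst[0] = 2+3 = 5 → [3, 2, 8, 5]
lst[-2] = lst[0]-lst[0] = 3-3 = 0 → [3, 2, 0, 5]
pop() removes 5 → [3, 2, 0]
append 2 → [3, 2, 0, 2]
lst[0]+lst[-1] = 3+2 = 5

5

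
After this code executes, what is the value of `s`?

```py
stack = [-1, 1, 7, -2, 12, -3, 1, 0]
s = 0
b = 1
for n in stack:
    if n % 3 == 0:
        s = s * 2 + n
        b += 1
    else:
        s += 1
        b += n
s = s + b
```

n=-1: not %3==0, s = 0+1 = 1; b=0
n=1: not %3==0, s = 1+1 = 2; b=1
n=7: not %3==0, s = 2+1 = 3; b=8
n=-2: not %3==0, s = 3+1 = 4; b=6
n=12: %3==0, s = 4*2+12 = 20; b=7
n=-3: %3==0, s = 20*2+(-3) = 37; b=8
n=1: not %3==0, s = 37+1 = 38; b=9
n=0: %3==0, s = 38*2+0 = 76; b=10
s+b = 76+10 = 86

86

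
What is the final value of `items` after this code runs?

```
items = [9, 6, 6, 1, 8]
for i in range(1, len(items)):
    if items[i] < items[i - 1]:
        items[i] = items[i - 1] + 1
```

[9, 10, 11, 12, 13]

i=1: 6<9, items[1] = 9+1 = 10 → [9, 10, 6, 1, 8]
i=2: 6<10, items[2] = 10+1 = 11 → [9, 10, 11, 1, 8]
i=3: 1<11, items[3] = 11+1 = 12 → [9, 10, 11, 12, 8]
i=4: 8<12, items[4] = 12+1 = 13 → [9, 10, 11, 12, 13]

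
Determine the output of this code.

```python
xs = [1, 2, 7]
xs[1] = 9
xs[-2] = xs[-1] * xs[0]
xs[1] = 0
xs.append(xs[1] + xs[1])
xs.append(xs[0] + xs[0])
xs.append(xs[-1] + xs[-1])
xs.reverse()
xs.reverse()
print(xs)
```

xs[1] = 9 → [1, 9, 7]
xs[-2] = xs[-1]*xs[0] = 7*1 = 7 → [1, 7, 7]
xs[1] = 0 → [1, 0, 7]
append xs[1]+xs[1] = 0+0 = 0 → [1, 0, 7, 0]
append xs[0]+xs[0] = 1+1 = 2 → [1, 0, 7, 0, 2]
append xs[-1]+xs[-1] = 2+2 = 4 → [1, 0, 7, 0, 2, 4]
reverse → [4, 2, 0, 7, 0, 1]
reverse → [1, 0, 7, 0, 2, 4]

[1, 0, 7, 0, 2, 4]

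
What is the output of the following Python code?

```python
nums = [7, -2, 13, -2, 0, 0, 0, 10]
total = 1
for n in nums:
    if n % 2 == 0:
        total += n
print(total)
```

7

n=7: not even
n=-2: even, total = 1+(-2) = -1
n=13: not even
n=-2: even, total = (-1)+(-2) = -3
n=0: even, total = (-3)+0 = -3
n=0: even, total = (-3)+0 = -3
n=0: even, total = (-3)+0 = -3
n=10: even, total = (-3)+10 = 7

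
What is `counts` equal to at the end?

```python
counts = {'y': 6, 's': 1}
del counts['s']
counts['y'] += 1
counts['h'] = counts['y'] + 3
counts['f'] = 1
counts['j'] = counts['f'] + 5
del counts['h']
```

del 's' → {'y': 6}
counts['y'] = 6+1 = 7 → {'y': 7}
counts['h'] = counts['y']+3 = 10 → {'y': 7, 'h': 10}
counts['f'] = 1 → {'y': 7, 'h': 10, 'f': 1}
counts['j'] = counts['f']+5 = 6 → {'y': 7, 'h': 10, 'f': 1, 'j': 6}
del 'h' → {'y': 7, 'f': 1, 'j': 6}

{'y': 7, 'f': 1, 'j': 6}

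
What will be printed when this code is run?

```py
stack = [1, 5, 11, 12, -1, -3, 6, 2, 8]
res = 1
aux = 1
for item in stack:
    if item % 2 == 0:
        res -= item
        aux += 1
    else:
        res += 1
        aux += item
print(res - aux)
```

-40

item=1: not even, res = 1+1 = 2; aux=2
item=5: not even, res = 2+1 = 3; aux=7
item=11: not even, res = 3+1 = 4; aux=18
item=12: even, res = 4-12 = -8; aux=19
item=-1: not even, res = (-8)+1 = -7; aux=18
item=-3: not even, res = (-7)+1 = -6; aux=15
item=6: even, res = (-6)-6 = -12; aux=16
item=2: even, res = (-12)-2 = -14; aux=17
item=8: even, res = (-14)-8 = -22; aux=18
res-aux = (-22)-18 = -40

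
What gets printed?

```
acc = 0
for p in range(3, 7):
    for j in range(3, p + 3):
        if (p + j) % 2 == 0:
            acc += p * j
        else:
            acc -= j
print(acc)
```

p=3,j=3: even sum, acc = 0+9 = 9
p=3,j=4: odd sum, acc = 9-4 = 5
p=3,j=5: even sum, acc = 5+15 = 20
p=4,j=3: odd sum, acc = 20-3 = 17
p=4,j=4: even sum, acc = 17+16 = 33
p=4,j=5: odd sum, acc = 33-5 = 28
p=4,j=6: even sum, acc = 28+24 = 52
p=5,j=3: even sum, acc = 52+15 = 67
p=5,j=4: odd sum, acc = 67-4 = 63
p=5,j=5: even sum, acc = 63+25 = 88
p=5,j=6: odd sum, acc = 88-6 = 82
p=5,j=7: even sum, acc = 82+35 = 117
p=6,j=3: odd sum, acc = 117-3 = 114
p=6,j=4: even sum, acc = 114+24 = 138
p=6,j=5: odd sum, acc = 138-5 = 133
p=6,j=6: even sum, acc = 133+36 = 169
p=6,j=7: odd sum, acc = 169-7 = 162
p=6,j=8: even sum, acc = 162+48 = 210

210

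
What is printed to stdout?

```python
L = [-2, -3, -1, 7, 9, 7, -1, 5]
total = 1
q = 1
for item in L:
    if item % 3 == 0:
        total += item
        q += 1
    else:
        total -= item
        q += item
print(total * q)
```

item=-2: not %3==0, total = 1-(-2) = 3; q=-1
item=-3: %3==0, total = 3+(-3) = 0; q=0
item=-1: not %3==0, total = 0-(-1) = 1; q=-1
item=7: not %3==0, total = 1-7 = -6; q=6
item=9: %3==0, total = (-6)+9 = 3; q=7
item=7: not %3==0, total = 3-7 = -4; q=14
item=-1: not %3==0, total = (-4)-(-1) = -3; q=13
item=5: not %3==0, total = (-3)-5 = -8; q=18
total*q = (-8)*18 = -144

-144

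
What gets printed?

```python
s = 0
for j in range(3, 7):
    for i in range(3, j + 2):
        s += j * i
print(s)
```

j=3,i=3: s = 0+9 = 9
j=3,i=4: s = 9+12 = 21
j=4,i=3: s = 21+12 = 33
j=4,i=4: s = 33+16 = 49
j=4,i=5: s = 49+20 = 69
j=5,i=3: s = 69+15 = 84
j=5,i=4: s = 84+20 = 104
j=5,i=5: s = 104+25 = 129
j=5,i=6: s = 129+30 = 159
j=6,i=3: s = 159+18 = 177
j=6,i=4: s = 177+24 = 201
j=6,i=5: s = 201+30 = 231
j=6,i=6: s = 231+36 = 267
j=6,i=7: s = 267+42 = 309

309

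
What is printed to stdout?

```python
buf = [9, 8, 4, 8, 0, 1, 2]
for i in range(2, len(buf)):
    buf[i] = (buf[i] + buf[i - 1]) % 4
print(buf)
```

i=2: buf[2] = (4+8)%4 = 0 → [9, 8, 0, 8, 0, 1, 2]
i=3: buf[3] = (8+0)%4 = 0 → [9, 8, 0, 0, 0, 1, 2]
i=4: buf[4] = (0+0)%4 = 0 → [9, 8, 0, 0, 0, 1, 2]
i=5: buf[5] = (1+0)%4 = 1 → [9, 8, 0, 0, 0, 1, 2]
i=6: buf[6] = (2+1)%4 = 3 → [9, 8, 0, 0, 0, 1, 3]

[9, 8, 0, 0, 0, 1, 3]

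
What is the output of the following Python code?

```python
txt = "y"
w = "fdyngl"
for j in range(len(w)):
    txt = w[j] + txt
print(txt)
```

lgnydfy

j=0: prepend 'f' → 'fy'
j=1: prepend 'd' → 'dfy'
j=2: prepend 'y' → 'ydfy'
j=3: prepend 'n' → 'nydfy'
j=4: prepend 'g' → 'gnydfy'
j=5: prepend 'l' → 'lgnydfy'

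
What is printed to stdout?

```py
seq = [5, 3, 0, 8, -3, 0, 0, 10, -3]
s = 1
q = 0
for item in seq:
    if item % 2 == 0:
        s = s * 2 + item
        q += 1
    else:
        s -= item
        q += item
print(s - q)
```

item=5: not even, s = 1-5 = -4; q=5
item=3: not even, s = (-4)-3 = -7; q=8
item=0: even, s = (-7)*2+0 = -14; q=9
item=8: even, s = (-14)*2+8 = -20; q=10
item=-3: not even, s = (-20)-(-3) = -17; q=7
item=0: even, s = (-17)*2+0 = -34; q=8
item=0: even, s = (-34)*2+0 = -68; q=9
item=10: even, s = (-68)*2+10 = -126; q=10
item=-3: not even, s = (-126)-(-3) = -123; q=7
s-q = (-123)-7 = -130

-130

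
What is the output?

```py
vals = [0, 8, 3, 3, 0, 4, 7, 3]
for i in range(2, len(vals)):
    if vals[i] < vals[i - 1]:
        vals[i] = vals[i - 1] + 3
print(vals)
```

i=2: 3<8, vals[2] = 8+3 = 11 → [0, 8, 11, 3, 0, 4, 7, 3]
i=3: 3<11, vals[3] = 11+3 = 14 → [0, 8, 11, 14, 0, 4, 7, 3]
i=4: 0<14, vals[4] = 14+3 = 17 → [0, 8, 11, 14, 17, 4, 7, 3]
i=5: 4<17, vals[5] = 17+3 = 20 → [0, 8, 11, 14, 17, 20, 7, 3]
i=6: 7<20, vals[6] = 20+3 = 23 → [0, 8, 11, 14, 17, 20, 23, 3]
i=7: 3<23, vals[7] = 23+3 = 26 → [0, 8, 11, 14, 17, 20, 23, 26]

[0, 8, 11, 14, 17, 20, 23, 26]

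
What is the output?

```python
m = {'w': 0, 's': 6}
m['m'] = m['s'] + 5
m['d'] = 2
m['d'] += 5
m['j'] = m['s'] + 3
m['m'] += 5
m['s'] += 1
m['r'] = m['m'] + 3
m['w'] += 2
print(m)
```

{'w': 2, 's': 7, 'm': 16, 'd': 7, 'j': 9, 'r': 19}

m['m'] = m['s']+5 = 11 → {'w': 0, 's': 6, 'm': 11}
m['d'] = 2 → {'w': 0, 's': 6, 'm': 11, 'd': 2}
m['d'] = 2+5 = 7 → {'w': 0, 's': 6, 'm': 11, 'd': 7}
m['j'] = m['s']+3 = 9 → {'w': 0, 's': 6, 'm': 11, 'd': 7, 'j': 9}
m['m'] = 11+5 = 16 → {'w': 0, 's': 6, 'm': 16, 'd': 7, 'j': 9}
m['s'] = 6+1 = 7 → {'w': 0, 's': 7, 'm': 16, 'd': 7, 'j': 9}
m['r'] = m['m']+3 = 19 → {'w': 0, 's': 7, 'm': 16, 'd': 7, 'j': 9, 'r': 19}
m['w'] = 0+2 = 2 → {'w': 2, 's': 7, 'm': 16, 'd': 7, 'j': 9, 'r': 19}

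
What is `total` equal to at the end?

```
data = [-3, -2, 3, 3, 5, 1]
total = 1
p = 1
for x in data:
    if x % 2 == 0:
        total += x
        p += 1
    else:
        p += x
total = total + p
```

10

x=-3: not even; p=-2
x=-2: even, total = 1+(-2) = -1; p=-1
x=3: not even; p=2
x=3: not even; p=5
x=5: not even; p=10
x=1: not even; p=11
total+p = (-1)+11 = 10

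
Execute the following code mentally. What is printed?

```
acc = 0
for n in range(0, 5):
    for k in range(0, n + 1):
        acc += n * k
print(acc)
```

65

n=0,k=0: acc = 0+0 = 0
n=1,k=0: acc = 0+0 = 0
n=1,k=1: acc = 0+1 = 1
n=2,k=0: acc = 1+0 = 1
n=2,k=1: acc = 1+2 = 3
n=2,k=2: acc = 3+4 = 7
n=3,k=0: acc = 7+0 = 7
n=3,k=1: acc = 7+3 = 10
n=3,k=2: acc = 10+6 = 16
n=3,k=3: acc = 16+9 = 25
n=4,k=0: acc = 25+0 = 25
n=4,k=1: acc = 25+4 = 29
n=4,k=2: acc = 29+8 = 37
n=4,k=3: acc = 37+12 = 49
n=4,k=4: acc = 49+16 = 65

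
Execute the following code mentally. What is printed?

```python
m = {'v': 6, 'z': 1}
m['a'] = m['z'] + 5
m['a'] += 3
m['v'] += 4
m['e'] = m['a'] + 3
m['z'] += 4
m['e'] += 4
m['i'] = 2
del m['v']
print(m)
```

m['a'] = m['z']+5 = 6 → {'v': 6, 'z': 1, 'a': 6}
m['a'] = 6+3 = 9 → {'v': 6, 'z': 1, 'a': 9}
m['v'] = 6+4 = 10 → {'v': 10, 'z': 1, 'a': 9}
m['e'] = m['a']+3 = 12 → {'v': 10, 'z': 1, 'a': 9, 'e': 12}
m['z'] = 1+4 = 5 → {'v': 10, 'z': 5, 'a': 9, 'e': 12}
m['e'] = 12+4 = 16 → {'v': 10, 'z': 5, 'a': 9, 'e': 16}
m['i'] = 2 → {'v': 10, 'z': 5, 'a': 9, 'e': 16, 'i': 2}
del 'v' → {'z': 5, 'a': 9, 'e': 16, 'i': 2}

{'z': 5, 'a': 9, 'e': 16, 'i': 2}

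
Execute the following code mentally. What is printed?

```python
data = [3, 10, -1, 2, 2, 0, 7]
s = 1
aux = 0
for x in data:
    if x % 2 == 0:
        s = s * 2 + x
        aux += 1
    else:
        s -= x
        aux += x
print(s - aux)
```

48

x=3: not even, s = 1-3 = -2; aux=3
x=10: even, s = (-2)*2+10 = 6; aux=4
x=-1: not even, s = 6-(-1) = 7; aux=3
x=2: even, s = 7*2+2 = 16; aux=4
x=2: even, s = 16*2+2 = 34; aux=5
x=0: even, s = 34*2+0 = 68; aux=6
x=7: not even, s = 68-7 = 61; aux=13
s-aux = 61-13 = 48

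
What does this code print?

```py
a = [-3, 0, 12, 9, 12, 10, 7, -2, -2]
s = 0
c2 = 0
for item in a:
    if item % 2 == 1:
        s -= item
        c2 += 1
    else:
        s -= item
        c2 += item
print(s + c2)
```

item=-3: odd, s = 0-(-3) = 3; c2=1
item=0: not odd, s = 3-0 = 3; c2=1
item=12: not odd, s = 3-12 = -9; c2=13
item=9: odd, s = (-9)-9 = -18; c2=14
item=12: not odd, s = (-18)-12 = -30; c2=26
item=10: not odd, s = (-30)-10 = -40; c2=36
item=7: odd, s = (-40)-7 = -47; c2=37
item=-2: not odd, s = (-47)-(-2) = -45; c2=35
item=-2: not odd, s = (-45)-(-2) = -43; c2=33
s+c2 = (-43)+33 = -10

-10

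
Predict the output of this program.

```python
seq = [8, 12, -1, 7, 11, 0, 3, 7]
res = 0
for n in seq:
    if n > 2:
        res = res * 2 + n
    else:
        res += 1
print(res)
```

n=8: >2, res = 0*2+8 = 8
n=12: >2, res = 8*2+12 = 28
n=-1: not >2, res = 28+1 = 29
n=7: >2, res = 29*2+7 = 65
n=11: >2, res = 65*2+11 = 141
n=0: not >2, res = 141+1 = 142
n=3: >2, res = 142*2+3 = 287
n=7: >2, res = 287*2+7 = 581

581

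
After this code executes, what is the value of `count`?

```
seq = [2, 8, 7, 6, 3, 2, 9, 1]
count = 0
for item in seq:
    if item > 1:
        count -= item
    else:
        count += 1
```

-36

item=2: >1, count = 0-2 = -2
item=8: >1, count = (-2)-8 = -10
item=7: >1, count = (-10)-7 = -17
item=6: >1, count = (-17)-6 = -23
item=3: >1, count = (-23)-3 = -26
item=2: >1, count = (-26)-2 = -28
item=9: >1, count = (-28)-9 = -37
item=1: not >1, count = (-37)+1 = -36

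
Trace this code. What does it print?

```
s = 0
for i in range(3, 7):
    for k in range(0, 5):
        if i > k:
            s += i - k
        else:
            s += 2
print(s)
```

i=3,k=0: 3>0, s = 0+3 = 3
i=3,k=1: 3>1, s = 3+2 = 5
i=3,k=2: 3>2, s = 5+1 = 6
i=3,k=3: not 3>3, s = 6+2 = 8
i=3,k=4: not 3>4, s = 8+2 = 10
i=4,k=0: 4>0, s = 10+4 = 14
i=4,k=1: 4>1, s = 14+3 = 17
i=4,k=2: 4>2, s = 17+2 = 19
i=4,k=3: 4>3, s = 19+1 = 20
i=4,k=4: not 4>4, s = 20+2 = 22
i=5,k=0: 5>0, s = 22+5 = 27
i=5,k=1: 5>1, s = 27+4 = 31
i=5,k=2: 5>2, s = 31+3 = 34
i=5,k=3: 5>3, s = 34+2 = 36
i=5,k=4: 5>4, s = 36+1 = 37
i=6,k=0: 6>0, s = 37+6 = 43
i=6,k=1: 6>1, s = 43+5 = 48
i=6,k=2: 6>2, s = 48+4 = 52
i=6,k=3: 6>3, s = 52+3 = 55
i=6,k=4: 6>4, s = 55+2 = 57

57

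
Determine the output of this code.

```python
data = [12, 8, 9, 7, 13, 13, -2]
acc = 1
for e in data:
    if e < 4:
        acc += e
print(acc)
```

e=12: not <4
e=8: not <4
e=9: not <4
e=7: not <4
e=13: not <4
e=13: not <4
e=-2: <4, acc = 1+(-2) = -1

-1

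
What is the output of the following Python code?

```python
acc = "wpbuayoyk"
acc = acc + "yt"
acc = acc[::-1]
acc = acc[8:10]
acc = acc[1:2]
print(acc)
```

p

+ 'yt' → 'wpbuayoykyt'
reverse → 'tykyoyaubpw'
slice [8:10] → 'bp'
slice [1:2] → 'p'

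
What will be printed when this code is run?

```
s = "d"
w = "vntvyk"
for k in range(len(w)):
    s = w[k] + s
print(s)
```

kyvtnvd

k=0: prepend 'v' → 'vd'
k=1: prepend 'n' → 'nvd'
k=2: prepend 't' → 'tnvd'
k=3: prepend 'v' → 'vtnvd'
k=4: prepend 'y' → 'yvtnvd'
k=5: prepend 'k' → 'kyvtnvd'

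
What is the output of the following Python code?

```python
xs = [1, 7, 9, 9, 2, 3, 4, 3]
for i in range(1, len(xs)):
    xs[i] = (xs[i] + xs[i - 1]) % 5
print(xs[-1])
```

3

i=1: xs[1] = (7+1)%5 = 3 → [1, 3, 9, 9, 2, 3, 4, 3]
i=2: xs[2] = (9+3)%5 = 2 → [1, 3, 2, 9, 2, 3, 4, 3]
i=3: xs[3] = (9+2)%5 = 1 → [1, 3, 2, 1, 2, 3, 4, 3]
i=4: xs[4] = (2+1)%5 = 3 → [1, 3, 2, 1, 3, 3, 4, 3]
i=5: xs[5] = (3+3)%5 = 1 → [1, 3, 2, 1, 3, 1, 4, 3]
i=6: xs[6] = (4+1)%5 = 0 → [1, 3, 2, 1, 3, 1, 0, 3]
i=7: xs[7] = (3+0)%5 = 3 → [1, 3, 2, 1, 3, 1, 0, 3]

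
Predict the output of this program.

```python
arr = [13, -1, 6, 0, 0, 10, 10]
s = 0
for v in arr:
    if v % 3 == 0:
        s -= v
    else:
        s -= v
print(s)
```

v=13: not %3==0, s = 0-13 = -13
v=-1: not %3==0, s = (-13)-(-1) = -12
v=6: %3==0, s = (-12)-6 = -18
v=0: %3==0, s = (-18)-0 = -18
v=0: %3==0, s = (-18)-0 = -18
v=10: not %3==0, s = (-18)-10 = -28
v=10: not %3==0, s = (-28)-10 = -38

-38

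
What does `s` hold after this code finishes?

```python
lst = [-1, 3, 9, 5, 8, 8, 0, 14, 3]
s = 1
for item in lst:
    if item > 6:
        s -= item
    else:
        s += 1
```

item=-1: not >6, s = 1+1 = 2
item=3: not >6, s = 2+1 = 3
item=9: >6, s = 3-9 = -6
item=5: not >6, s = (-6)+1 = -5
item=8: >6, s = (-5)-8 = -13
item=8: >6, s = (-13)-8 = -21
item=0: not >6, s = (-21)+1 = -20
item=14: >6, s = (-20)-14 = -34
item=3: not >6, s = (-34)+1 = -33

-33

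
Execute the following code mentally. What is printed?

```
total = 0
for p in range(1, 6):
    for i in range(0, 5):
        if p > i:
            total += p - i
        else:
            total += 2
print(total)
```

55

p=1,i=0: 1>0, total = 0+1 = 1
p=1,i=1: not 1>1, total = 1+2 = 3
p=1,i=2: not 1>2, total = 3+2 = 5
p=1,i=3: not 1>3, total = 5+2 = 7
p=1,i=4: not 1>4, total = 7+2 = 9
p=2,i=0: 2>0, total = 9+2 = 11
p=2,i=1: 2>1, total = 11+1 = 12
p=2,i=2: not 2>2, total = 12+2 = 14
p=2,i=3: not 2>3, total = 14+2 = 16
p=2,i=4: not 2>4, total = 16+2 = 18
p=3,i=0: 3>0, total = 18+3 = 21
p=3,i=1: 3>1, total = 21+2 = 23
p=3,i=2: 3>2, total = 23+1 = 24
p=3,i=3: not 3>3, total = 24+2 = 26
p=3,i=4: not 3>4, total = 26+2 = 28
p=4,i=0: 4>0, total = 28+4 = 32
p=4,i=1: 4>1, total = 32+3 = 35
p=4,i=2: 4>2, total = 35+2 = 37
p=4,i=3: 4>3, total = 37+1 = 38
p=4,i=4: not 4>4, total = 38+2 = 40
p=5,i=0: 5>0, total = 40+5 = 45
p=5,i=1: 5>1, total = 45+4 = 49
p=5,i=2: 5>2, total = 49+3 = 52
p=5,i=3: 5>3, total = 52+2 = 54
p=5,i=4: 5>4, total = 54+1 = 55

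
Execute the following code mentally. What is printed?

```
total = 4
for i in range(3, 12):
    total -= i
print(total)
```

i=3: total = 4-3 = 1
i=4: total = 1-4 = -3
i=5: total = (-3)-5 = -8
i=6: total = (-8)-6 = -14
i=7: total = (-14)-7 = -21
i=8: total = (-21)-8 = -29
i=9: total = (-29)-9 = -38
i=10: total = (-38)-10 = -48
i=11: total = (-48)-11 = -59

-59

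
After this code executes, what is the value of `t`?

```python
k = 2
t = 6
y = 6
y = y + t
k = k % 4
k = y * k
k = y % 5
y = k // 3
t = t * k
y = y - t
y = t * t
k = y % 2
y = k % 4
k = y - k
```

y = 6+6 = 12
k = 2%4 = 2
k = 12*2 = 24
k = 12%5 = 2
y = 2//3 = 0
t = 6*2 = 12
y = 0-12 = -12
y = 12*12 = 144
k = 144%2 = 0
y = 0%4 = 0
k = 0-0 = 0

12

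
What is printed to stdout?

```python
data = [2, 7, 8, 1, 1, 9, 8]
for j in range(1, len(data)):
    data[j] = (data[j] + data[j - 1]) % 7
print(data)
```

[2, 2, 3, 4, 5, 0, 1]

j=1: data[1] = (7+2)%7 = 2 → [2, 2, 8, 1, 1, 9, 8]
j=2: data[2] = (8+2)%7 = 3 → [2, 2, 3, 1, 1, 9, 8]
j=3: data[3] = (1+3)%7 = 4 → [2, 2, 3, 4, 1, 9, 8]
j=4: data[4] = (1+4)%7 = 5 → [2, 2, 3, 4, 5, 9, 8]
j=5: data[5] = (9+5)%7 = 0 → [2, 2, 3, 4, 5, 0, 8]
j=6: data[6] = (8+0)%7 = 1 → [2, 2, 3, 4, 5, 0, 1]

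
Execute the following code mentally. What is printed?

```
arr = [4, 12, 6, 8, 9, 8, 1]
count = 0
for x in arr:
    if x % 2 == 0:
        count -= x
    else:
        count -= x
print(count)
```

-48

x=4: even, count = 0-4 = -4
x=12: even, count = (-4)-12 = -16
x=6: even, count = (-16)-6 = -22
x=8: even, count = (-22)-8 = -30
x=9: not even, count = (-30)-9 = -39
x=8: even, count = (-39)-8 = -47
x=1: not even, count = (-47)-1 = -48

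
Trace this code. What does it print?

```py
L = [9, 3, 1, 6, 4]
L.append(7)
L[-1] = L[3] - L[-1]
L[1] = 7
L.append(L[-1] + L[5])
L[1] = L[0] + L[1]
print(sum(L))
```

append 7 → [9, 3, 1, 6, 4, 7]
L[-1] = L[3]-L[-1] = 6-7 = -1 → [9, 3, 1, 6, 4, -1]
L[1] = 7 → [9, 7, 1, 6, 4, -1]
append L[-1]+L[5] = (-1)+(-1) = -2 → [9, 7, 1, 6, 4, -1, -2]
L[1] = L[0]+L[1] = 9+7 = 16 → [9, 16, 1, 6, 4, -1, -2]
sum = 33

33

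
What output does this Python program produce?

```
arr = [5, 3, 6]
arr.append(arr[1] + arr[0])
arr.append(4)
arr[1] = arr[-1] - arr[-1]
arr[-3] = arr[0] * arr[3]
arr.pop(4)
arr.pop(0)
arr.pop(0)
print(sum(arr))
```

append arr[1]+arr[0] = 3+5 = 8 → [5, 3, 6, 8]
append 4 → [5, 3, 6, 8, 4]
arr[1] = arr[-1]-arr[-1] = 4-4 = 0 → [5, 0, 6, 8, 4]
arr[-3] = arr[0]*arr[3] = 5*8 = 40 → [5, 0, 40, 8, 4]
pop(4) removes 4 → [5, 0, 40, 8]
pop(0) removes 5 → [0, 40, 8]
pop(0) removes 0 → [40, 8]
sum = 48

48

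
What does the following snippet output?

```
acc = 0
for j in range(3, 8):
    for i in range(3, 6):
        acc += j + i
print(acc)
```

135

j=3,i=3: acc = 0+6 = 6
j=3,i=4: acc = 6+7 = 13
j=3,i=5: acc = 13+8 = 21
j=4,i=3: acc = 21+7 = 28
j=4,i=4: acc = 28+8 = 36
j=4,i=5: acc = 36+9 = 45
j=5,i=3: acc = 45+8 = 53
j=5,i=4: acc = 53+9 = 62
j=5,i=5: acc = 62+10 = 72
j=6,i=3: acc = 72+9 = 81
j=6,i=4: acc = 81+10 = 91
j=6,i=5: acc = 91+11 = 102
j=7,i=3: acc = 102+10 = 112
j=7,i=4: acc = 112+11 = 123
j=7,i=5: acc = 123+12 = 135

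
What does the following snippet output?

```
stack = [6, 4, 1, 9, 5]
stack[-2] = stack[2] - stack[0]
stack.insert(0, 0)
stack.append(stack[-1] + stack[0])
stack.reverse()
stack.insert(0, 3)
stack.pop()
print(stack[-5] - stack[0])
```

2

stack[-2] = stack[2]-stack[0] = 1-6 = -5 → [6, 4, 1, -5, 5]
insert 0 at 0 → [0, 6, 4, 1, -5, 5]
append stack[-1]+stack[0] = 5+0 = 5 → [0, 6, 4, 1, -5, 5, 5]
reverse → [5, 5, -5, 1, 4, 6, 0]
insert 3 at 0 → [3, 5, 5, -5, 1, 4, 6, 0]
pop() removes 0 → [3, 5, 5, -5, 1, 4, 6]
stack[-5]-stack[0] = 5-3 = 2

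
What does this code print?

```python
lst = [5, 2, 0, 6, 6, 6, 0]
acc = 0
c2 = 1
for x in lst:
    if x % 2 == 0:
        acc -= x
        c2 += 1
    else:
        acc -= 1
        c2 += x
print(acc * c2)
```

x=5: not even, acc = 0-1 = -1; c2=6
x=2: even, acc = (-1)-2 = -3; c2=7
x=0: even, acc = (-3)-0 = -3; c2=8
x=6: even, acc = (-3)-6 = -9; c2=9
x=6: even, acc = (-9)-6 = -15; c2=10
x=6: even, acc = (-15)-6 = -21; c2=11
x=0: even, acc = (-21)-0 = -21; c2=12
acc*c2 = (-21)*12 = -252

-252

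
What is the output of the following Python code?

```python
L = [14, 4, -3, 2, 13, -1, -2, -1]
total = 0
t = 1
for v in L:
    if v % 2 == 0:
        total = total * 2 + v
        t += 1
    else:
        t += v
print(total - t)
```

v=14: even, total = 0*2+14 = 14; t=2
v=4: even, total = 14*2+4 = 32; t=3
v=-3: not even; t=0
v=2: even, total = 32*2+2 = 66; t=1
v=13: not even; t=14
v=-1: not even; t=13
v=-2: even, total = 66*2+(-2) = 130; t=14
v=-1: not even; t=13
total-t = 130-13 = 117

117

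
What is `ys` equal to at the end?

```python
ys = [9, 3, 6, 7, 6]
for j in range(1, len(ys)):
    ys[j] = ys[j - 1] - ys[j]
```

j=1: ys[1] = 9-3 = 6 → [9, 6, 6, 7, 6]
j=2: ys[2] = 6-6 = 0 → [9, 6, 0, 7, 6]
j=3: ys[3] = 0-7 = -7 → [9, 6, 0, -7, 6]
j=4: ys[4] = (-7)-6 = -13 → [9, 6, 0, -7, -13]

[9, 6, 0, -7, -13]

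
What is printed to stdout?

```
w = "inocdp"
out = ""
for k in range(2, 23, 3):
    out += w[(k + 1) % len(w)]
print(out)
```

k=2: add w[3]='c' → 'c'
k=5: add w[0]='i' → 'ci'
k=8: add w[3]='c' → 'cic'
k=11: add w[0]='i' → 'cici'
k=14: add w[3]='c' → 'cicic'
k=17: add w[0]='i' → 'cicici'
k=20: add w[3]='c' → 'cicicic'

cicicic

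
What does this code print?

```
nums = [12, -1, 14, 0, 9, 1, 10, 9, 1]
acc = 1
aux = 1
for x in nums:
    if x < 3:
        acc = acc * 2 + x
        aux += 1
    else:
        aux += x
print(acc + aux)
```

70

x=12: not <3; aux=13
x=-1: <3, acc = 1*2+(-1) = 1; aux=14
x=14: not <3; aux=28
x=0: <3, acc = 1*2+0 = 2; aux=29
x=9: not <3; aux=38
x=1: <3, acc = 2*2+1 = 5; aux=39
x=10: not <3; aux=49
x=9: not <3; aux=58
x=1: <3, acc = 5*2+1 = 11; aux=59
acc+aux = 11+59 = 70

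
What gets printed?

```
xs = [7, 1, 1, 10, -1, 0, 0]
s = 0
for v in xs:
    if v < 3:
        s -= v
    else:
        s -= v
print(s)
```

-18

v=7: not <3, s = 0-7 = -7
v=1: <3, s = (-7)-1 = -8
v=1: <3, s = (-8)-1 = -9
v=10: not <3, s = (-9)-10 = -19
v=-1: <3, s = (-19)-(-1) = -18
v=0: <3, s = (-18)-0 = -18
v=0: <3, s = (-18)-0 = -18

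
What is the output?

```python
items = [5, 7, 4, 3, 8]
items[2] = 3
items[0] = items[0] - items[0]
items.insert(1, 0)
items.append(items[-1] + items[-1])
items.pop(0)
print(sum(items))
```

37

items[2] = 3 → [5, 7, 3, 3, 8]
items[0] = items[0]-items[0] = 5-5 = 0 → [0, 7, 3, 3, 8]
insert 0 at 1 → [0, 0, 7, 3, 3, 8]
append items[-1]+items[-1] = 8+8 = 16 → [0, 0, 7, 3, 3, 8, 16]
pop(0) removes 0 → [0, 7, 3, 3, 8, 16]
sum = 37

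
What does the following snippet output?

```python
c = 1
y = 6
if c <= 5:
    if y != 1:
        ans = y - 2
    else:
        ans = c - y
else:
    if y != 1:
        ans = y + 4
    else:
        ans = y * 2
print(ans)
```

4

c=1, y=6
c <= 5 is True; y != 1 is True
→ ans = y - 2 = 4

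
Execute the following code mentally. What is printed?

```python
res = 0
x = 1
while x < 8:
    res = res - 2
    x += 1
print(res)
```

-14

x=1: res = 0-2 = -2
x=2: res = (-2)-2 = -4
x=3: res = (-4)-2 = -6
x=4: res = (-6)-2 = -8
x=5: res = (-8)-2 = -10
x=6: res = (-10)-2 = -12
x=7: res = (-12)-2 = -14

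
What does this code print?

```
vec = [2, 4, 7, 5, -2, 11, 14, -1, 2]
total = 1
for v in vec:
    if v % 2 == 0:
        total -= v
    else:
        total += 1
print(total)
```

v=2: even, total = 1-2 = -1
v=4: even, total = (-1)-4 = -5
v=7: not even, total = (-5)+1 = -4
v=5: not even, total = (-4)+1 = -3
v=-2: even, total = (-3)-(-2) = -1
v=11: not even, total = (-1)+1 = 0
v=14: even, total = 0-14 = -14
v=-1: not even, total = (-14)+1 = -13
v=2: even, total = (-13)-2 = -15

-15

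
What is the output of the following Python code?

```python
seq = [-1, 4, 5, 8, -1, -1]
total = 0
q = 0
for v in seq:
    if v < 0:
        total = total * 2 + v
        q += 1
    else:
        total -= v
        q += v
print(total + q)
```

v=-1: <0, total = 0*2+(-1) = -1; q=1
v=4: not <0, total = (-1)-4 = -5; q=5
v=5: not <0, total = (-5)-5 = -10; q=10
v=8: not <0, total = (-10)-8 = -18; q=18
v=-1: <0, total = (-18)*2+(-1) = -37; q=19
v=-1: <0, total = (-37)*2+(-1) = -75; q=20
total+q = (-75)+20 = -55

-55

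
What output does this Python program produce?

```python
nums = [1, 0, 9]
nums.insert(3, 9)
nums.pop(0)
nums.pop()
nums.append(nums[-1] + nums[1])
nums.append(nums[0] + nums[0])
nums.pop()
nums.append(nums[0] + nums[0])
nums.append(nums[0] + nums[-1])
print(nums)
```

insert 9 at 3 → [1, 0, 9, 9]
pop(0) removes 1 → [0, 9, 9]
pop() removes 9 → [0, 9]
append nums[-1]+nums[1] = 9+9 = 18 → [0, 9, 18]
append nums[0]+nums[0] = 0+0 = 0 → [0, 9, 18, 0]
pop() removes 0 → [0, 9, 18]
append nums[0]+nums[0] = 0+0 = 0 → [0, 9, 18, 0]
append nums[0]+nums[-1] = 0+0 = 0 → [0, 9, 18, 0, 0]

[0, 9, 18, 0, 0]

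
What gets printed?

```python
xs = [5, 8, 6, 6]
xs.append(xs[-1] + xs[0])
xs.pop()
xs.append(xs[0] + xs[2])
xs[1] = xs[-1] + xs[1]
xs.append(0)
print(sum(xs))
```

append xs[-1]+xs[0] = 6+5 = 11 → [5, 8, 6, 6, 11]
pop() removes 11 → [5, 8, 6, 6]
append xs[0]+xs[2] = 5+6 = 11 → [5, 8, 6, 6, 11]
xs[1] = xs[-1]+xs[1] = 11+8 = 19 → [5, 19, 6, 6, 11]
append 0 → [5, 19, 6, 6, 11, 0]
sum = 47

47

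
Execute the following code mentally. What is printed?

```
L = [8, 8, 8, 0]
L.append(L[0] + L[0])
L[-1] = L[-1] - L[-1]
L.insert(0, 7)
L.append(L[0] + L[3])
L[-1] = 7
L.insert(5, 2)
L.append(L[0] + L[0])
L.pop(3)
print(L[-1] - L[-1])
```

append L[0]+L[0] = 8+8 = 16 → [8, 8, 8, 0, 16]
L[-1] = L[-1]-L[-1] = 16-16 = 0 → [8, 8, 8, 0, 0]
insert 7 at 0 → [7, 8, 8, 8, 0, 0]
append L[0]+L[3] = 7+8 = 15 → [7, 8, 8, 8, 0, 0, 15]
L[-1] = 7 → [7, 8, 8, 8, 0, 0, 7]
insert 2 at 5 → [7, 8, 8, 8, 0, 2, 0, 7]
append L[0]+L[0] = 7+7 = 14 → [7, 8, 8, 8, 0, 2, 0, 7, 14]
pop(3) removes 8 → [7, 8, 8, 0, 2, 0, 7, 14]
L[-1]-L[-1] = 14-14 = 0

0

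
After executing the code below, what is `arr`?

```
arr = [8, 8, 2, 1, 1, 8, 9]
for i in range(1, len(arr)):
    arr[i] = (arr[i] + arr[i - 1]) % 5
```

[8, 1, 3, 4, 0, 3, 2]

i=1: arr[1] = (8+8)%5 = 1 → [8, 1, 2, 1, 1, 8, 9]
i=2: arr[2] = (2+1)%5 = 3 → [8, 1, 3, 1, 1, 8, 9]
i=3: arr[3] = (1+3)%5 = 4 → [8, 1, 3, 4, 1, 8, 9]
i=4: arr[4] = (1+4)%5 = 0 → [8, 1, 3, 4, 0, 8, 9]
i=5: arr[5] = (8+0)%5 = 3 → [8, 1, 3, 4, 0, 3, 9]
i=6: arr[6] = (9+3)%5 = 2 → [8, 1, 3, 4, 0, 3, 2]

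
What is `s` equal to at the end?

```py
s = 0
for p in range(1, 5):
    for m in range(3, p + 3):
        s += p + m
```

p=1,m=3: s = 0+4 = 4
p=2,m=3: s = 4+5 = 9
p=2,m=4: s = 9+6 = 15
p=3,m=3: s = 15+6 = 21
p=3,m=4: s = 21+7 = 28
p=3,m=5: s = 28+8 = 36
p=4,m=3: s = 36+7 = 43
p=4,m=4: s = 43+8 = 51
p=4,m=5: s = 51+9 = 60
p=4,m=6: s = 60+10 = 70

70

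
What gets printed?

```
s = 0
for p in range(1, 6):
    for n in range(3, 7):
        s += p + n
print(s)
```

p=1,n=3: s = 0+4 = 4
p=1,n=4: s = 4+5 = 9
p=1,n=5: s = 9+6 = 15
p=1,n=6: s = 15+7 = 22
p=2,n=3: s = 22+5 = 27
p=2,n=4: s = 27+6 = 33
p=2,n=5: s = 33+7 = 40
p=2,n=6: s = 40+8 = 48
p=3,n=3: s = 48+6 = 54
p=3,n=4: s = 54+7 = 61
p=3,n=5: s = 61+8 = 69
p=3,n=6: s = 69+9 = 78
p=4,n=3: s = 78+7 = 85
p=4,n=4: s = 85+8 = 93
p=4,n=5: s = 93+9 = 102
p=4,n=6: s = 102+10 = 112
p=5,n=3: s = 112+8 = 120
p=5,n=4: s = 120+9 = 129
p=5,n=5: s = 129+10 = 139
p=5,n=6: s = 139+11 = 150

150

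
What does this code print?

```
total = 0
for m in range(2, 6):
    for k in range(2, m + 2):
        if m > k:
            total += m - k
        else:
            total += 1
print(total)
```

m=2,k=2: not 2>2, total = 0+1 = 1
m=2,k=3: not 2>3, total = 1+1 = 2
m=3,k=2: 3>2, total = 2+1 = 3
m=3,k=3: not 3>3, total = 3+1 = 4
m=3,k=4: not 3>4, total = 4+1 = 5
m=4,k=2: 4>2, total = 5+2 = 7
m=4,k=3: 4>3, total = 7+1 = 8
m=4,k=4: not 4>4, total = 8+1 = 9
m=4,k=5: not 4>5, total = 9+1 = 10
m=5,k=2: 5>2, total = 10+3 = 13
m=5,k=3: 5>3, total = 13+2 = 15
m=5,k=4: 5>4, total = 15+1 = 16
m=5,k=5: not 5>5, total = 16+1 = 17
m=5,k=6: not 5>6, total = 17+1 = 18

18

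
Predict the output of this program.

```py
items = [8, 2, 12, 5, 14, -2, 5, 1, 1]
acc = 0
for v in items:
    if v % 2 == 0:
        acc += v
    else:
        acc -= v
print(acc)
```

22

v=8: even, acc = 0+8 = 8
v=2: even, acc = 8+2 = 10
v=12: even, acc = 10+12 = 22
v=5: not even, acc = 22-5 = 17
v=14: even, acc = 17+14 = 31
v=-2: even, acc = 31+(-2) = 29
v=5: not even, acc = 29-5 = 24
v=1: not even, acc = 24-1 = 23
v=1: not even, acc = 23-1 = 22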